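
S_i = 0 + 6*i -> [0, 6, 12, 18, 24]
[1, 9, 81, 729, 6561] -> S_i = 1*9^i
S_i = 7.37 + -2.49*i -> [7.37, 4.88, 2.39, -0.1, -2.59]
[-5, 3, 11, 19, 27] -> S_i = -5 + 8*i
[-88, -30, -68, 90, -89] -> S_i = Random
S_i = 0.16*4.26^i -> [0.16, 0.68, 2.9, 12.37, 52.69]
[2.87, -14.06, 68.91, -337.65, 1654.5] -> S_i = 2.87*(-4.90)^i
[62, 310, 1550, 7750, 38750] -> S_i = 62*5^i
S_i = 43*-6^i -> [43, -258, 1548, -9288, 55728]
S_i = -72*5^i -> [-72, -360, -1800, -9000, -45000]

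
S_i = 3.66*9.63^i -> [3.66, 35.25, 339.42, 3268.59, 31476.49]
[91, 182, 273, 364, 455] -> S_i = 91 + 91*i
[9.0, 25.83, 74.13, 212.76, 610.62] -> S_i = 9.00*2.87^i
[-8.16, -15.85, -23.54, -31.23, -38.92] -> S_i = -8.16 + -7.69*i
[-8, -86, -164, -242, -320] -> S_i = -8 + -78*i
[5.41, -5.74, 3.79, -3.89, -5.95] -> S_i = Random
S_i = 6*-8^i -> [6, -48, 384, -3072, 24576]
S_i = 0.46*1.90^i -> [0.46, 0.87, 1.66, 3.16, 5.99]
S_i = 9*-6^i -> [9, -54, 324, -1944, 11664]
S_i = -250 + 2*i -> [-250, -248, -246, -244, -242]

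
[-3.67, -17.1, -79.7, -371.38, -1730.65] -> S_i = -3.67*4.66^i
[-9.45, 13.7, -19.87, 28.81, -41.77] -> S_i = -9.45*(-1.45)^i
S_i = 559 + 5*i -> [559, 564, 569, 574, 579]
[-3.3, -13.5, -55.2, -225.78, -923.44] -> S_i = -3.30*4.09^i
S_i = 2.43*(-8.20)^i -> [2.43, -19.93, 163.39, -1339.82, 10986.56]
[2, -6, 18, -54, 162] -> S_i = 2*-3^i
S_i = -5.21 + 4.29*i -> [-5.21, -0.92, 3.37, 7.66, 11.95]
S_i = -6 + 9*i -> [-6, 3, 12, 21, 30]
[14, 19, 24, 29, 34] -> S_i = 14 + 5*i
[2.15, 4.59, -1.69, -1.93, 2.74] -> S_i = Random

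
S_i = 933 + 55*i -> [933, 988, 1043, 1098, 1153]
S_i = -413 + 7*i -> [-413, -406, -399, -392, -385]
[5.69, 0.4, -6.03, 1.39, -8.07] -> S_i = Random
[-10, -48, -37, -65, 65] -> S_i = Random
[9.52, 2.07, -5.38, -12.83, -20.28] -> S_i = 9.52 + -7.45*i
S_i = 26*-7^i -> [26, -182, 1274, -8918, 62426]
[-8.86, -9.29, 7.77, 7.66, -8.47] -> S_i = Random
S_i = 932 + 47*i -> [932, 979, 1026, 1073, 1120]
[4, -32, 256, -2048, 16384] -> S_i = 4*-8^i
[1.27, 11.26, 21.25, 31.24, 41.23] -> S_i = 1.27 + 9.99*i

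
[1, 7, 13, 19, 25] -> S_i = 1 + 6*i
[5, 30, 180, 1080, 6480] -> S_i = 5*6^i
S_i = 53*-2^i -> [53, -106, 212, -424, 848]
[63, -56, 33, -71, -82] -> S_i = Random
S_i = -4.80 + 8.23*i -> [-4.8, 3.43, 11.66, 19.89, 28.12]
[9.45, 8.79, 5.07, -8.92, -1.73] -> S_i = Random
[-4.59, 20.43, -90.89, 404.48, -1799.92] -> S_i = -4.59*(-4.45)^i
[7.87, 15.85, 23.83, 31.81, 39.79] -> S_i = 7.87 + 7.98*i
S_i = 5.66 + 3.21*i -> [5.66, 8.87, 12.08, 15.29, 18.5]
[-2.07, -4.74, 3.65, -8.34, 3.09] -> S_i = Random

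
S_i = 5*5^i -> [5, 25, 125, 625, 3125]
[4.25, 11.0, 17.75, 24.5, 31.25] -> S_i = 4.25 + 6.75*i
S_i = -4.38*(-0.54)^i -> [-4.38, 2.37, -1.28, 0.69, -0.37]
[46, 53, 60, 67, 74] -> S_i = 46 + 7*i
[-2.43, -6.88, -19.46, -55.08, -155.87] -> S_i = -2.43*2.83^i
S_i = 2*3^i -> [2, 6, 18, 54, 162]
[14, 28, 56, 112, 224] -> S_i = 14*2^i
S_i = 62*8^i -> [62, 496, 3968, 31744, 253952]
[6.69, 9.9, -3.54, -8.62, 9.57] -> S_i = Random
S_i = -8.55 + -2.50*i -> [-8.55, -11.05, -13.55, -16.05, -18.55]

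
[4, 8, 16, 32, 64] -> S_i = 4*2^i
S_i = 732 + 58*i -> [732, 790, 848, 906, 964]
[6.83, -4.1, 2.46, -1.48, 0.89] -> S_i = 6.83*(-0.60)^i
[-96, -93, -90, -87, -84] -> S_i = -96 + 3*i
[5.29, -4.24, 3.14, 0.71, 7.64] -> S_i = Random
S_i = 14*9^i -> [14, 126, 1134, 10206, 91854]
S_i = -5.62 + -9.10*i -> [-5.62, -14.72, -23.82, -32.92, -42.02]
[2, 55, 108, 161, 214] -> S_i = 2 + 53*i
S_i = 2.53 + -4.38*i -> [2.53, -1.85, -6.23, -10.61, -14.99]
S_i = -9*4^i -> [-9, -36, -144, -576, -2304]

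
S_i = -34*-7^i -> [-34, 238, -1666, 11662, -81634]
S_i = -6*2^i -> [-6, -12, -24, -48, -96]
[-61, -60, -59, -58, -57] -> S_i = -61 + 1*i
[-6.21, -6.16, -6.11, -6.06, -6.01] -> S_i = -6.21 + 0.05*i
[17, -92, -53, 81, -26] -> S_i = Random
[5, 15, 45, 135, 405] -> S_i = 5*3^i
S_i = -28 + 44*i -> [-28, 16, 60, 104, 148]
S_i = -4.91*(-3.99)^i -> [-4.91, 19.59, -78.17, 311.89, -1244.44]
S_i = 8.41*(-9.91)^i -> [8.41, -83.34, 825.93, -8184.97, 81113.03]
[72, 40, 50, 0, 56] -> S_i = Random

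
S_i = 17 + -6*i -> [17, 11, 5, -1, -7]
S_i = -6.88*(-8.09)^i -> [-6.88, 55.66, -450.28, 3642.79, -29470.16]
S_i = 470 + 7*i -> [470, 477, 484, 491, 498]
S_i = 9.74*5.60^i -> [9.74, 54.54, 305.45, 1710.5, 9578.8]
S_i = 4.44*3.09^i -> [4.44, 13.72, 42.39, 131.0, 404.78]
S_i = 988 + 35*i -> [988, 1023, 1058, 1093, 1128]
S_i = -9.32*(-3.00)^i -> [-9.32, 27.96, -83.88, 251.64, -754.92]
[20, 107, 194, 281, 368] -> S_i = 20 + 87*i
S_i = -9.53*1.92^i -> [-9.53, -18.3, -35.13, -67.45, -129.51]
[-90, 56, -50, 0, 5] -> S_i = Random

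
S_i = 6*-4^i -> [6, -24, 96, -384, 1536]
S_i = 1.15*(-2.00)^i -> [1.15, -2.3, 4.6, -9.2, 18.4]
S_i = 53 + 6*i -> [53, 59, 65, 71, 77]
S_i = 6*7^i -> [6, 42, 294, 2058, 14406]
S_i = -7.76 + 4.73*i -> [-7.76, -3.03, 1.7, 6.43, 11.16]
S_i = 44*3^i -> [44, 132, 396, 1188, 3564]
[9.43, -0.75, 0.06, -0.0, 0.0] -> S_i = 9.43*(-0.08)^i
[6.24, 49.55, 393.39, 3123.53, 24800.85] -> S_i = 6.24*7.94^i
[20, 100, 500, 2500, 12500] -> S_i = 20*5^i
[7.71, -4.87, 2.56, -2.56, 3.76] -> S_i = Random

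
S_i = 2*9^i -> [2, 18, 162, 1458, 13122]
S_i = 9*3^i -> [9, 27, 81, 243, 729]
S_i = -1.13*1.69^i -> [-1.13, -1.91, -3.23, -5.45, -9.22]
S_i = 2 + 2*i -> [2, 4, 6, 8, 10]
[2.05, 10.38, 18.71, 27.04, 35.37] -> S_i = 2.05 + 8.33*i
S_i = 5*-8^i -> [5, -40, 320, -2560, 20480]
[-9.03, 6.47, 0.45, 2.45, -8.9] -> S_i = Random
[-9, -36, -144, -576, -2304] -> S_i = -9*4^i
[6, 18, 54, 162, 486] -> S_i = 6*3^i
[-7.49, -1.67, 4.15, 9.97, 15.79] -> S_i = -7.49 + 5.82*i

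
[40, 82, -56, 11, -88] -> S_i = Random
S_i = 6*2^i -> [6, 12, 24, 48, 96]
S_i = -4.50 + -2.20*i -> [-4.5, -6.7, -8.9, -11.1, -13.3]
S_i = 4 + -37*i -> [4, -33, -70, -107, -144]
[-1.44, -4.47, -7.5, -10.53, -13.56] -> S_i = -1.44 + -3.03*i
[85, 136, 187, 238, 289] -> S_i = 85 + 51*i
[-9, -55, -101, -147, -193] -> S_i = -9 + -46*i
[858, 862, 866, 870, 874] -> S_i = 858 + 4*i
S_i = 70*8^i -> [70, 560, 4480, 35840, 286720]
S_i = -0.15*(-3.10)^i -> [-0.15, 0.46, -1.44, 4.47, -13.85]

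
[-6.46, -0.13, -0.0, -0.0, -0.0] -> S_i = -6.46*0.02^i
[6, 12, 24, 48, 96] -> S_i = 6*2^i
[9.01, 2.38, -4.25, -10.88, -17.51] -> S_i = 9.01 + -6.63*i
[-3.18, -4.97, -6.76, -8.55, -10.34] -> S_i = -3.18 + -1.79*i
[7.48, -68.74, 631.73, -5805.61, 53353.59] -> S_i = 7.48*(-9.19)^i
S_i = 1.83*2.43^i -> [1.83, 4.45, 10.81, 26.26, 63.81]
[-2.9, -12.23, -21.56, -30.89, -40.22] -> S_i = -2.90 + -9.33*i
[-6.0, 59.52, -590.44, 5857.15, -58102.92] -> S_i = -6.00*(-9.92)^i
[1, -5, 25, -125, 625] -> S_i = 1*-5^i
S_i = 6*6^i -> [6, 36, 216, 1296, 7776]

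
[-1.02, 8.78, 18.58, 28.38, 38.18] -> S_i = -1.02 + 9.80*i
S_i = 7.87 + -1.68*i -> [7.87, 6.19, 4.51, 2.83, 1.15]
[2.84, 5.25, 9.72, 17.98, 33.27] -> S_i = 2.84*1.85^i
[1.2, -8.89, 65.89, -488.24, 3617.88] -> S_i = 1.20*(-7.41)^i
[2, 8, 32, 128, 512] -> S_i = 2*4^i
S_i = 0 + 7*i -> [0, 7, 14, 21, 28]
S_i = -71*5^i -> [-71, -355, -1775, -8875, -44375]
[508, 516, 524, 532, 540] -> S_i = 508 + 8*i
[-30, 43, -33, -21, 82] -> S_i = Random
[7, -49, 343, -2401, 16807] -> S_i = 7*-7^i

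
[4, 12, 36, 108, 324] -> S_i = 4*3^i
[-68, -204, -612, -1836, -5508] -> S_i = -68*3^i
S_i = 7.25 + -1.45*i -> [7.25, 5.8, 4.35, 2.9, 1.45]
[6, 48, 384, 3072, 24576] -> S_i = 6*8^i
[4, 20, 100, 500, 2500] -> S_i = 4*5^i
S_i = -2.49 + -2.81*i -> [-2.49, -5.3, -8.11, -10.92, -13.73]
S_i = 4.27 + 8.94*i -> [4.27, 13.21, 22.15, 31.09, 40.03]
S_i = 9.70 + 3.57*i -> [9.7, 13.27, 16.84, 20.41, 23.98]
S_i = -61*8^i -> [-61, -488, -3904, -31232, -249856]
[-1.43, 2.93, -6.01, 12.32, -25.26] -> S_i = -1.43*(-2.05)^i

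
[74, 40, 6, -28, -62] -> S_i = 74 + -34*i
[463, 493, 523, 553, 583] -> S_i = 463 + 30*i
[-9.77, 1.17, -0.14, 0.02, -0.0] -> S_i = -9.77*(-0.12)^i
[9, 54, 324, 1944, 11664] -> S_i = 9*6^i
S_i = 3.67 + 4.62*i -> [3.67, 8.29, 12.91, 17.53, 22.15]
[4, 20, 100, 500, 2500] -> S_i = 4*5^i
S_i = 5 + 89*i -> [5, 94, 183, 272, 361]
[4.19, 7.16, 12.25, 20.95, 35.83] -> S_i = 4.19*1.71^i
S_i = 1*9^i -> [1, 9, 81, 729, 6561]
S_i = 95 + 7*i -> [95, 102, 109, 116, 123]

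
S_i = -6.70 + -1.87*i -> [-6.7, -8.57, -10.44, -12.31, -14.18]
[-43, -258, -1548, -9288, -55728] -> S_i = -43*6^i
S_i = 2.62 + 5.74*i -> [2.62, 8.36, 14.1, 19.84, 25.58]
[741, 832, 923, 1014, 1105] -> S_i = 741 + 91*i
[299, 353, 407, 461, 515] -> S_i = 299 + 54*i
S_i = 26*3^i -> [26, 78, 234, 702, 2106]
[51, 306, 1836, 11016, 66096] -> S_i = 51*6^i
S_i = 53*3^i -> [53, 159, 477, 1431, 4293]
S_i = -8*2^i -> [-8, -16, -32, -64, -128]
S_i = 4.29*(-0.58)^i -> [4.29, -2.49, 1.44, -0.84, 0.49]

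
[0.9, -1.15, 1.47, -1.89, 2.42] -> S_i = 0.90*(-1.28)^i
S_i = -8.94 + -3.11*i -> [-8.94, -12.05, -15.16, -18.27, -21.38]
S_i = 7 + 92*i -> [7, 99, 191, 283, 375]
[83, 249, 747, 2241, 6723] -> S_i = 83*3^i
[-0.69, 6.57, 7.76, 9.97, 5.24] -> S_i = Random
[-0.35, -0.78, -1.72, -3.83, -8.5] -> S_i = -0.35*2.22^i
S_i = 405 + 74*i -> [405, 479, 553, 627, 701]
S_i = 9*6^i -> [9, 54, 324, 1944, 11664]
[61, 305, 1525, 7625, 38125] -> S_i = 61*5^i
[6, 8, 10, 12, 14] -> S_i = 6 + 2*i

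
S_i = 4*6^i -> [4, 24, 144, 864, 5184]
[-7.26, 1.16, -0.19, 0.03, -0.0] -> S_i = -7.26*(-0.16)^i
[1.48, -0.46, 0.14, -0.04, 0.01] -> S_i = 1.48*(-0.31)^i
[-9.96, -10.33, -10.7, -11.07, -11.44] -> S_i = -9.96 + -0.37*i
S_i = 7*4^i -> [7, 28, 112, 448, 1792]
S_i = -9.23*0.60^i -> [-9.23, -5.54, -3.32, -1.99, -1.2]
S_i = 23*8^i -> [23, 184, 1472, 11776, 94208]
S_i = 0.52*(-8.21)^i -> [0.52, -4.27, 35.05, -287.76, 2362.52]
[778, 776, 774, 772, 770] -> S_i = 778 + -2*i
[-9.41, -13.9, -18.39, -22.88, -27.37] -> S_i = -9.41 + -4.49*i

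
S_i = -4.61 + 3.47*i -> [-4.61, -1.14, 2.33, 5.8, 9.27]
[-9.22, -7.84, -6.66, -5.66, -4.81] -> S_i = -9.22*0.85^i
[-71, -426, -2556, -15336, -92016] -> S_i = -71*6^i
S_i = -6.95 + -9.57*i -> [-6.95, -16.52, -26.09, -35.66, -45.23]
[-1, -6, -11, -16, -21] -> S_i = -1 + -5*i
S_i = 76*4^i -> [76, 304, 1216, 4864, 19456]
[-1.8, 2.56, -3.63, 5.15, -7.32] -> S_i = -1.80*(-1.42)^i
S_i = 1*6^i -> [1, 6, 36, 216, 1296]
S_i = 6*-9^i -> [6, -54, 486, -4374, 39366]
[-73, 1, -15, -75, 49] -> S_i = Random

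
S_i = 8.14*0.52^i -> [8.14, 4.23, 2.2, 1.14, 0.6]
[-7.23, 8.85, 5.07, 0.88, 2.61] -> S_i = Random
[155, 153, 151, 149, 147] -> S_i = 155 + -2*i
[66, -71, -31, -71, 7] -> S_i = Random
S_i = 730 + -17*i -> [730, 713, 696, 679, 662]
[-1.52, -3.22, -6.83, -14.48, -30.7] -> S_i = -1.52*2.12^i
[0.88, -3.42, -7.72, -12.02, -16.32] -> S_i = 0.88 + -4.30*i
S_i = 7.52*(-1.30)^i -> [7.52, -9.78, 12.71, -16.52, 21.48]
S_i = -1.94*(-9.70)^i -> [-1.94, 18.82, -182.53, 1770.59, -17174.68]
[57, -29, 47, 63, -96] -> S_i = Random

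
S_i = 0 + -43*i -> [0, -43, -86, -129, -172]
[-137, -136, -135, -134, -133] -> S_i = -137 + 1*i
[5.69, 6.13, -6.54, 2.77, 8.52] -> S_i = Random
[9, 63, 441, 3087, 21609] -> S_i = 9*7^i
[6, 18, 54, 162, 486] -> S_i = 6*3^i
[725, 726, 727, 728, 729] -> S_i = 725 + 1*i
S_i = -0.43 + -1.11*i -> [-0.43, -1.54, -2.65, -3.76, -4.87]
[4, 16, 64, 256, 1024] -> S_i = 4*4^i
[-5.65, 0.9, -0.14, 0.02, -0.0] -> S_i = -5.65*(-0.16)^i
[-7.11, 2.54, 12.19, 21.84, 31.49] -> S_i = -7.11 + 9.65*i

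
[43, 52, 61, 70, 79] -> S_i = 43 + 9*i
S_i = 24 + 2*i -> [24, 26, 28, 30, 32]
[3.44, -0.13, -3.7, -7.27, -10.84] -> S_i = 3.44 + -3.57*i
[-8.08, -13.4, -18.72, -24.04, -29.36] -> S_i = -8.08 + -5.32*i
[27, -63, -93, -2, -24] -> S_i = Random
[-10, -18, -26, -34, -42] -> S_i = -10 + -8*i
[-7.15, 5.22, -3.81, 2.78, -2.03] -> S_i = -7.15*(-0.73)^i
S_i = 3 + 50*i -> [3, 53, 103, 153, 203]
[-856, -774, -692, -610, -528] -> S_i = -856 + 82*i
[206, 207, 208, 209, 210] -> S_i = 206 + 1*i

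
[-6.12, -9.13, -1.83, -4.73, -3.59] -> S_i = Random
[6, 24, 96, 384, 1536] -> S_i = 6*4^i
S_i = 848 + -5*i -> [848, 843, 838, 833, 828]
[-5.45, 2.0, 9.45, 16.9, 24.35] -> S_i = -5.45 + 7.45*i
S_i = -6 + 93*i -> [-6, 87, 180, 273, 366]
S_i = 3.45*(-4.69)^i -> [3.45, -16.18, 75.89, -355.91, 1669.21]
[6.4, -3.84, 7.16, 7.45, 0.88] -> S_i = Random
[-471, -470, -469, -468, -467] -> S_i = -471 + 1*i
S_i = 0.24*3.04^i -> [0.24, 0.73, 2.22, 6.74, 20.5]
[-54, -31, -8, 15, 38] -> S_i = -54 + 23*i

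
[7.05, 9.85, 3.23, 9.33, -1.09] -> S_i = Random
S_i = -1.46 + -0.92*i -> [-1.46, -2.38, -3.3, -4.22, -5.14]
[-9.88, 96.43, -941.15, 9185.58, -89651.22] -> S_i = -9.88*(-9.76)^i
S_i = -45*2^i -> [-45, -90, -180, -360, -720]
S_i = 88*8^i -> [88, 704, 5632, 45056, 360448]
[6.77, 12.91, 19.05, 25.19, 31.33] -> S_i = 6.77 + 6.14*i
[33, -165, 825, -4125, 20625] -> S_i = 33*-5^i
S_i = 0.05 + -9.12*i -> [0.05, -9.07, -18.19, -27.31, -36.43]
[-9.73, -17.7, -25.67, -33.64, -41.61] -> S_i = -9.73 + -7.97*i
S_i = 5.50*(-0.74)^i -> [5.5, -4.07, 3.01, -2.23, 1.65]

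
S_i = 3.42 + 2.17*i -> [3.42, 5.59, 7.76, 9.93, 12.1]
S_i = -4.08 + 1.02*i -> [-4.08, -3.06, -2.04, -1.02, 0.0]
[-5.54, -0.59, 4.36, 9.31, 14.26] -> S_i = -5.54 + 4.95*i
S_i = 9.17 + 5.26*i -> [9.17, 14.43, 19.69, 24.95, 30.21]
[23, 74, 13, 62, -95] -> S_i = Random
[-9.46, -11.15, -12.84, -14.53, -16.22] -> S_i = -9.46 + -1.69*i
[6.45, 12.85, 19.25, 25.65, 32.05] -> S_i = 6.45 + 6.40*i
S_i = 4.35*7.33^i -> [4.35, 31.89, 233.72, 1713.17, 12557.56]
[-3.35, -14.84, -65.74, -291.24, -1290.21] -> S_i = -3.35*4.43^i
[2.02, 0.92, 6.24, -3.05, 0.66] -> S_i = Random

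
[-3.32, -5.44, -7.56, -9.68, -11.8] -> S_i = -3.32 + -2.12*i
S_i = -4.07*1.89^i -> [-4.07, -7.69, -14.54, -27.48, -51.93]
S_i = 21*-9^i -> [21, -189, 1701, -15309, 137781]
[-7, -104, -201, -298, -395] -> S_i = -7 + -97*i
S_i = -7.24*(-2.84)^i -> [-7.24, 20.56, -58.39, 165.84, -470.99]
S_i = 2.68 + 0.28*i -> [2.68, 2.96, 3.24, 3.52, 3.8]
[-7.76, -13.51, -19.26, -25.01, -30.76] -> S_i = -7.76 + -5.75*i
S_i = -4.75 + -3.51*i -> [-4.75, -8.26, -11.77, -15.28, -18.79]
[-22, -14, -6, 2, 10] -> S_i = -22 + 8*i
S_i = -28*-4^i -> [-28, 112, -448, 1792, -7168]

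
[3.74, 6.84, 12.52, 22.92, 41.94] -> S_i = 3.74*1.83^i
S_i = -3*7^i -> [-3, -21, -147, -1029, -7203]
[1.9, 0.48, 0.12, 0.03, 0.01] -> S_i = 1.90*0.25^i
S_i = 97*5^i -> [97, 485, 2425, 12125, 60625]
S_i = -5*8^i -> [-5, -40, -320, -2560, -20480]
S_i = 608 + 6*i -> [608, 614, 620, 626, 632]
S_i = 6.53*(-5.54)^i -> [6.53, -36.18, 200.42, -1110.31, 6151.09]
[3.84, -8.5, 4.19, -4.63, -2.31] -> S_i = Random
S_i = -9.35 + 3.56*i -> [-9.35, -5.79, -2.23, 1.33, 4.89]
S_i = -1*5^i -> [-1, -5, -25, -125, -625]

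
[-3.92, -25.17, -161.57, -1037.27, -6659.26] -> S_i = -3.92*6.42^i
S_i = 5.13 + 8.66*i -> [5.13, 13.79, 22.45, 31.11, 39.77]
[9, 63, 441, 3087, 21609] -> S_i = 9*7^i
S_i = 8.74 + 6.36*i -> [8.74, 15.1, 21.46, 27.82, 34.18]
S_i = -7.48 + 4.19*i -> [-7.48, -3.29, 0.9, 5.09, 9.28]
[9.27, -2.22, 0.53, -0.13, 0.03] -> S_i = 9.27*(-0.24)^i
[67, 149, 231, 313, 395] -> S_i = 67 + 82*i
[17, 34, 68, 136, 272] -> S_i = 17*2^i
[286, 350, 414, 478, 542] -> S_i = 286 + 64*i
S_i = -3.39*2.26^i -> [-3.39, -7.66, -17.31, -39.13, -88.44]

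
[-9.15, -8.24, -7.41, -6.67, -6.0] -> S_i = -9.15*0.90^i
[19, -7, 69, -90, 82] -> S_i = Random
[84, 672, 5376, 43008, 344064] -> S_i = 84*8^i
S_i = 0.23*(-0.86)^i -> [0.23, -0.2, 0.17, -0.15, 0.13]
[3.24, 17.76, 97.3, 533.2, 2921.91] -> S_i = 3.24*5.48^i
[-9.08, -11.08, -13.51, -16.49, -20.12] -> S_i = -9.08*1.22^i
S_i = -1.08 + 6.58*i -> [-1.08, 5.5, 12.08, 18.66, 25.24]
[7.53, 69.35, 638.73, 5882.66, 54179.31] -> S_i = 7.53*9.21^i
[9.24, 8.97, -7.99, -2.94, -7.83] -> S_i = Random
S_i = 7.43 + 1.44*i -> [7.43, 8.87, 10.31, 11.75, 13.19]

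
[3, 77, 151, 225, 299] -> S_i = 3 + 74*i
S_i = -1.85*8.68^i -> [-1.85, -16.06, -139.38, -1209.85, -10501.48]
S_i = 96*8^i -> [96, 768, 6144, 49152, 393216]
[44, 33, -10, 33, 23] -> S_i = Random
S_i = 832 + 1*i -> [832, 833, 834, 835, 836]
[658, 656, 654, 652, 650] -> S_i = 658 + -2*i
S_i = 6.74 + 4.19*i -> [6.74, 10.93, 15.12, 19.31, 23.5]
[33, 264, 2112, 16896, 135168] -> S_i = 33*8^i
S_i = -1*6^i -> [-1, -6, -36, -216, -1296]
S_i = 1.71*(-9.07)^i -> [1.71, -15.51, 140.67, -1275.9, 11572.45]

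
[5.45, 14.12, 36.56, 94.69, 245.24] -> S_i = 5.45*2.59^i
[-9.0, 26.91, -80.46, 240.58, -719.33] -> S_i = -9.00*(-2.99)^i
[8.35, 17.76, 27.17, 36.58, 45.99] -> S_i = 8.35 + 9.41*i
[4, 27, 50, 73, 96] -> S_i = 4 + 23*i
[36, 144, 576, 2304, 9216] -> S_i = 36*4^i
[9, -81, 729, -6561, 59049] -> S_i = 9*-9^i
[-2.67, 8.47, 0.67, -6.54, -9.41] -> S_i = Random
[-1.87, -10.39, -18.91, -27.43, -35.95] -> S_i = -1.87 + -8.52*i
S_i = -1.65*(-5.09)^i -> [-1.65, 8.4, -42.75, 217.59, -1107.53]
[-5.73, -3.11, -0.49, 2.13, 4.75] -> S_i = -5.73 + 2.62*i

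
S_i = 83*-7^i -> [83, -581, 4067, -28469, 199283]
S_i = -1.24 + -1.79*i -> [-1.24, -3.03, -4.82, -6.61, -8.4]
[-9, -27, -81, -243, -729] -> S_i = -9*3^i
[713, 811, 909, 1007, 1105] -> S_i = 713 + 98*i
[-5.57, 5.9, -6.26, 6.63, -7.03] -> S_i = -5.57*(-1.06)^i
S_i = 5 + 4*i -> [5, 9, 13, 17, 21]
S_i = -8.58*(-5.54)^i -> [-8.58, 47.53, -263.33, 1458.87, -8082.14]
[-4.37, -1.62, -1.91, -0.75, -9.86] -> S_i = Random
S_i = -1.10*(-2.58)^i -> [-1.1, 2.84, -7.32, 18.89, -48.74]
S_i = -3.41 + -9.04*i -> [-3.41, -12.45, -21.49, -30.53, -39.57]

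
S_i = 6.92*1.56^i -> [6.92, 10.8, 16.84, 26.27, 40.98]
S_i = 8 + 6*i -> [8, 14, 20, 26, 32]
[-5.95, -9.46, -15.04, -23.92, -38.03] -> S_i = -5.95*1.59^i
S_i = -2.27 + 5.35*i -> [-2.27, 3.08, 8.43, 13.78, 19.13]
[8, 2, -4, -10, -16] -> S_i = 8 + -6*i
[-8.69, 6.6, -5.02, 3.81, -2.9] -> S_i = -8.69*(-0.76)^i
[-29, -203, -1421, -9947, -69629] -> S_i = -29*7^i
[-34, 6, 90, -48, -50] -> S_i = Random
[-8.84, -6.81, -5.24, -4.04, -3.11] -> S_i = -8.84*0.77^i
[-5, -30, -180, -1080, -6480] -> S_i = -5*6^i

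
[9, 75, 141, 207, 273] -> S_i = 9 + 66*i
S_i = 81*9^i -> [81, 729, 6561, 59049, 531441]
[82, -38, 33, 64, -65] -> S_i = Random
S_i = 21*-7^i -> [21, -147, 1029, -7203, 50421]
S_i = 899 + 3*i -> [899, 902, 905, 908, 911]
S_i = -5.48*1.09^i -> [-5.48, -5.97, -6.51, -7.1, -7.74]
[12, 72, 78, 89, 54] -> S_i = Random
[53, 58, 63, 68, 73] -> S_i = 53 + 5*i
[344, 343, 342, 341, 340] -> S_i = 344 + -1*i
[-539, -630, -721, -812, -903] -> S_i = -539 + -91*i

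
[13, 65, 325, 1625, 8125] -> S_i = 13*5^i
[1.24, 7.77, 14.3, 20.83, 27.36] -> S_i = 1.24 + 6.53*i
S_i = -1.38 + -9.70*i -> [-1.38, -11.08, -20.78, -30.48, -40.18]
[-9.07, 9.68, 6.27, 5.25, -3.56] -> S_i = Random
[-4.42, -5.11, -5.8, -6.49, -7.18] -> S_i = -4.42 + -0.69*i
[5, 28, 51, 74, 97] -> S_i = 5 + 23*i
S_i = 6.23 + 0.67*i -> [6.23, 6.9, 7.57, 8.24, 8.91]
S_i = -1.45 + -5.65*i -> [-1.45, -7.1, -12.75, -18.4, -24.05]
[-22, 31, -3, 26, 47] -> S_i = Random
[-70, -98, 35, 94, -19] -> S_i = Random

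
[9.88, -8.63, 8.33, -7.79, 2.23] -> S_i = Random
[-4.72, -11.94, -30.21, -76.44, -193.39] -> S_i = -4.72*2.53^i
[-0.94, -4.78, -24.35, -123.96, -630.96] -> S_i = -0.94*5.09^i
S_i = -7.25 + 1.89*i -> [-7.25, -5.36, -3.47, -1.58, 0.31]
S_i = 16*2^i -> [16, 32, 64, 128, 256]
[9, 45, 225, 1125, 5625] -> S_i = 9*5^i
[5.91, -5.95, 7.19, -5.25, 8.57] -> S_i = Random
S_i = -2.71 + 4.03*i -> [-2.71, 1.32, 5.35, 9.38, 13.41]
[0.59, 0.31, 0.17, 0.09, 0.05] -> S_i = 0.59*0.53^i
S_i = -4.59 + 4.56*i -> [-4.59, -0.03, 4.53, 9.09, 13.65]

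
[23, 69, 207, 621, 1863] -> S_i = 23*3^i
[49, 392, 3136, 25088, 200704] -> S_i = 49*8^i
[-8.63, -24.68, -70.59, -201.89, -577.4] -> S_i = -8.63*2.86^i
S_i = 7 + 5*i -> [7, 12, 17, 22, 27]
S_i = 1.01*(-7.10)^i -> [1.01, -7.17, 50.91, -361.49, 2566.58]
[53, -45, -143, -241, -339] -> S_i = 53 + -98*i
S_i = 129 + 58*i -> [129, 187, 245, 303, 361]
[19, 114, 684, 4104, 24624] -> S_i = 19*6^i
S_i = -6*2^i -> [-6, -12, -24, -48, -96]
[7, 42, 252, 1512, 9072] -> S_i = 7*6^i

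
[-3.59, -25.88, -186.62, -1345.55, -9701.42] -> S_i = -3.59*7.21^i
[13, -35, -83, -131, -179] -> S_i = 13 + -48*i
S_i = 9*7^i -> [9, 63, 441, 3087, 21609]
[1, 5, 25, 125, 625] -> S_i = 1*5^i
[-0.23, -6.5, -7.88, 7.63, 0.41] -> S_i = Random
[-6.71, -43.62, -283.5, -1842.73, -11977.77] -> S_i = -6.71*6.50^i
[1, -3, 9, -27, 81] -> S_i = 1*-3^i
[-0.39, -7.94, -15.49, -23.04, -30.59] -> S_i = -0.39 + -7.55*i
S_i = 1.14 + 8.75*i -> [1.14, 9.89, 18.64, 27.39, 36.14]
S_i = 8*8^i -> [8, 64, 512, 4096, 32768]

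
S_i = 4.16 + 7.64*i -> [4.16, 11.8, 19.44, 27.08, 34.72]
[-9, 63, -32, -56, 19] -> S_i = Random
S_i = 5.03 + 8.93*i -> [5.03, 13.96, 22.89, 31.82, 40.75]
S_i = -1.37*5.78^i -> [-1.37, -7.92, -45.77, -264.55, -1529.09]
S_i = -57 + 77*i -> [-57, 20, 97, 174, 251]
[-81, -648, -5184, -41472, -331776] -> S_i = -81*8^i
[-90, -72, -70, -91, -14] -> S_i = Random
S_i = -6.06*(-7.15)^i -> [-6.06, 43.33, -309.8, 2215.09, -15837.87]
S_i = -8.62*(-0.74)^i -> [-8.62, 6.38, -4.72, 3.49, -2.58]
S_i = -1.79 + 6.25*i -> [-1.79, 4.46, 10.71, 16.96, 23.21]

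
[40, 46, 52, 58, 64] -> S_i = 40 + 6*i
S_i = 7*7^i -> [7, 49, 343, 2401, 16807]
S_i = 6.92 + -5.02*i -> [6.92, 1.9, -3.12, -8.14, -13.16]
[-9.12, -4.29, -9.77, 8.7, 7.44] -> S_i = Random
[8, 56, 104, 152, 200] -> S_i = 8 + 48*i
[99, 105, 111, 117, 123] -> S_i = 99 + 6*i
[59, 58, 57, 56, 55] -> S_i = 59 + -1*i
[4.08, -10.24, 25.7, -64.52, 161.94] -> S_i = 4.08*(-2.51)^i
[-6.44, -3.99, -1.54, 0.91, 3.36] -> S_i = -6.44 + 2.45*i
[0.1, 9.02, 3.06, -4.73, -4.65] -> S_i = Random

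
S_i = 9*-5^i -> [9, -45, 225, -1125, 5625]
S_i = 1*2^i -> [1, 2, 4, 8, 16]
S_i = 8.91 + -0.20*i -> [8.91, 8.71, 8.51, 8.31, 8.11]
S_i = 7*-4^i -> [7, -28, 112, -448, 1792]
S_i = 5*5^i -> [5, 25, 125, 625, 3125]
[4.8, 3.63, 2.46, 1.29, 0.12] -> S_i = 4.80 + -1.17*i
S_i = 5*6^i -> [5, 30, 180, 1080, 6480]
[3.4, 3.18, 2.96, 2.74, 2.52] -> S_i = 3.40 + -0.22*i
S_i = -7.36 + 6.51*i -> [-7.36, -0.85, 5.66, 12.17, 18.68]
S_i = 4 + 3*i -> [4, 7, 10, 13, 16]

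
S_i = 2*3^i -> [2, 6, 18, 54, 162]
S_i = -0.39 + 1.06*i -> [-0.39, 0.67, 1.73, 2.79, 3.85]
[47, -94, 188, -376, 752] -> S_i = 47*-2^i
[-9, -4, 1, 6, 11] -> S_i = -9 + 5*i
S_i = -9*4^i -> [-9, -36, -144, -576, -2304]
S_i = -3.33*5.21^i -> [-3.33, -17.35, -90.39, -470.93, -2453.55]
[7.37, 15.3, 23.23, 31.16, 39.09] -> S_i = 7.37 + 7.93*i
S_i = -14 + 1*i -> [-14, -13, -12, -11, -10]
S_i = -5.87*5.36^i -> [-5.87, -31.46, -168.64, -903.93, -4845.04]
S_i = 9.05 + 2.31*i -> [9.05, 11.36, 13.67, 15.98, 18.29]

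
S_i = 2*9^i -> [2, 18, 162, 1458, 13122]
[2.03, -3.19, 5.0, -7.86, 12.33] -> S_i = 2.03*(-1.57)^i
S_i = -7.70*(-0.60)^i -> [-7.7, 4.62, -2.77, 1.66, -1.0]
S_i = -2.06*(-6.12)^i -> [-2.06, 12.61, -77.16, 472.2, -2889.83]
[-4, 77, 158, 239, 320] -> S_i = -4 + 81*i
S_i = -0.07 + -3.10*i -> [-0.07, -3.17, -6.27, -9.37, -12.47]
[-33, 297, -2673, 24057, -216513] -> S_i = -33*-9^i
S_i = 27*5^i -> [27, 135, 675, 3375, 16875]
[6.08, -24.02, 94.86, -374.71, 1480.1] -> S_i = 6.08*(-3.95)^i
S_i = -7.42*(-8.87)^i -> [-7.42, 65.82, -583.78, 5178.15, -45930.21]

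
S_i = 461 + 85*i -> [461, 546, 631, 716, 801]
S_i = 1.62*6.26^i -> [1.62, 10.14, 63.48, 397.41, 2487.78]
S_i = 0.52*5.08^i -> [0.52, 2.64, 13.42, 68.17, 346.3]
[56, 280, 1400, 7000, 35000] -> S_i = 56*5^i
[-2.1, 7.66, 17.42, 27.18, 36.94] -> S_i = -2.10 + 9.76*i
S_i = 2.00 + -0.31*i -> [2.0, 1.69, 1.38, 1.07, 0.76]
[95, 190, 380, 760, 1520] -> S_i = 95*2^i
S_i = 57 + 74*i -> [57, 131, 205, 279, 353]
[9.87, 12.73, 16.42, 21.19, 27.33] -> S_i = 9.87*1.29^i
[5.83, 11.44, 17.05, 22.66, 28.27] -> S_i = 5.83 + 5.61*i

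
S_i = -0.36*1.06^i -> [-0.36, -0.38, -0.4, -0.43, -0.45]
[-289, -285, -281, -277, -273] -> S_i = -289 + 4*i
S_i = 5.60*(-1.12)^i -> [5.6, -6.27, 7.02, -7.87, 8.81]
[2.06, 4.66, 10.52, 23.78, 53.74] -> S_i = 2.06*2.26^i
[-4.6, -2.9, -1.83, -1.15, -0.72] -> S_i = -4.60*0.63^i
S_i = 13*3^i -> [13, 39, 117, 351, 1053]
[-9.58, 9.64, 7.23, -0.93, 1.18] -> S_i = Random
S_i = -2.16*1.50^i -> [-2.16, -3.24, -4.86, -7.29, -10.94]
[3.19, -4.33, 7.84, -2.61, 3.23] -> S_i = Random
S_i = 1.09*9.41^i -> [1.09, 10.26, 96.52, 908.23, 8546.43]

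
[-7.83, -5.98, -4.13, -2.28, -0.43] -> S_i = -7.83 + 1.85*i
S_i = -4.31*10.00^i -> [-4.31, -43.1, -431.0, -4310.0, -43100.0]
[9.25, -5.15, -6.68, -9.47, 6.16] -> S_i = Random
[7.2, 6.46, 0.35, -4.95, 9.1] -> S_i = Random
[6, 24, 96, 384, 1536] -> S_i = 6*4^i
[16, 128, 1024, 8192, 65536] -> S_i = 16*8^i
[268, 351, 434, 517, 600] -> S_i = 268 + 83*i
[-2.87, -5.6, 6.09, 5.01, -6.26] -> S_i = Random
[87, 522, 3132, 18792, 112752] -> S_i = 87*6^i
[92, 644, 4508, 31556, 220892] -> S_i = 92*7^i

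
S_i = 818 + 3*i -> [818, 821, 824, 827, 830]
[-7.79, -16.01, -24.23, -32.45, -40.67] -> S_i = -7.79 + -8.22*i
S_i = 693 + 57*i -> [693, 750, 807, 864, 921]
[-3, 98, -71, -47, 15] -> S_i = Random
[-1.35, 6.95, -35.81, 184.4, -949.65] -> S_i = -1.35*(-5.15)^i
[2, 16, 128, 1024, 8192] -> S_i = 2*8^i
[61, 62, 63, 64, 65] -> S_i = 61 + 1*i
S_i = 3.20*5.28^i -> [3.2, 16.9, 89.21, 471.03, 2487.06]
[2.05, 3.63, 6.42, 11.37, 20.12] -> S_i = 2.05*1.77^i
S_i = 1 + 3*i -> [1, 4, 7, 10, 13]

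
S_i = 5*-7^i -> [5, -35, 245, -1715, 12005]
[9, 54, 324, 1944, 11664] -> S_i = 9*6^i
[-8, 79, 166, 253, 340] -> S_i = -8 + 87*i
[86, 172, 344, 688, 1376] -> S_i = 86*2^i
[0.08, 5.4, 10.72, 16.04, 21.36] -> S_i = 0.08 + 5.32*i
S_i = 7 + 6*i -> [7, 13, 19, 25, 31]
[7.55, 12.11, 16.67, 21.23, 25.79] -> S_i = 7.55 + 4.56*i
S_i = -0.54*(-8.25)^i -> [-0.54, 4.46, -36.75, 303.22, -2501.55]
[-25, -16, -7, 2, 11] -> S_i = -25 + 9*i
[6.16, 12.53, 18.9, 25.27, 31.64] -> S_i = 6.16 + 6.37*i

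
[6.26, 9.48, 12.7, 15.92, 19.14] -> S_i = 6.26 + 3.22*i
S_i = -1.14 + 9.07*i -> [-1.14, 7.93, 17.0, 26.07, 35.14]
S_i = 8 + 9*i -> [8, 17, 26, 35, 44]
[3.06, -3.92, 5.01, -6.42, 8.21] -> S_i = 3.06*(-1.28)^i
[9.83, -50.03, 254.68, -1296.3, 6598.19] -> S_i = 9.83*(-5.09)^i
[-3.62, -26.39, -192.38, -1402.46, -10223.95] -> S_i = -3.62*7.29^i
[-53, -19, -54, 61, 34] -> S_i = Random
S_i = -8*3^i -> [-8, -24, -72, -216, -648]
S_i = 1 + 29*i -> [1, 30, 59, 88, 117]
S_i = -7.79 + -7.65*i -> [-7.79, -15.44, -23.09, -30.74, -38.39]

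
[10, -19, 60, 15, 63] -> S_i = Random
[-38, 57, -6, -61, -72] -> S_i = Random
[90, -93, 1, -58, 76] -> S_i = Random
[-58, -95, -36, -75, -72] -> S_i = Random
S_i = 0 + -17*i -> [0, -17, -34, -51, -68]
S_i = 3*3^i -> [3, 9, 27, 81, 243]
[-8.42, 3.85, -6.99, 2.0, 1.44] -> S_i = Random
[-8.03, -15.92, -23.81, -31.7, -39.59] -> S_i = -8.03 + -7.89*i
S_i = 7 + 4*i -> [7, 11, 15, 19, 23]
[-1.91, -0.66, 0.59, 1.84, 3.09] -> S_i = -1.91 + 1.25*i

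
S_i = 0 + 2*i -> [0, 2, 4, 6, 8]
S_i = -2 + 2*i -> [-2, 0, 2, 4, 6]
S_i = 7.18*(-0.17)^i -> [7.18, -1.22, 0.21, -0.04, 0.01]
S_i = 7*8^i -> [7, 56, 448, 3584, 28672]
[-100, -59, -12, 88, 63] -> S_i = Random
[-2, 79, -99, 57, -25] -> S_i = Random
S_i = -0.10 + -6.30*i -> [-0.1, -6.4, -12.7, -19.0, -25.3]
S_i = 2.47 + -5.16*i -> [2.47, -2.69, -7.85, -13.01, -18.17]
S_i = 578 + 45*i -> [578, 623, 668, 713, 758]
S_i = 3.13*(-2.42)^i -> [3.13, -7.57, 18.33, -44.36, 107.35]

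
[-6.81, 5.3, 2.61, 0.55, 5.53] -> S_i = Random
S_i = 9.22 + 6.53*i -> [9.22, 15.75, 22.28, 28.81, 35.34]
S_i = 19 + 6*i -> [19, 25, 31, 37, 43]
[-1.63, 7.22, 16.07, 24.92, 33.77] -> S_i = -1.63 + 8.85*i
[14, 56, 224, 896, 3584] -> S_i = 14*4^i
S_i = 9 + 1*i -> [9, 10, 11, 12, 13]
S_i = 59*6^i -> [59, 354, 2124, 12744, 76464]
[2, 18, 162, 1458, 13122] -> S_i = 2*9^i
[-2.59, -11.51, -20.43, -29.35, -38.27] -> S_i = -2.59 + -8.92*i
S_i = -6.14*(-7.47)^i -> [-6.14, 45.87, -342.62, 2559.35, -19118.37]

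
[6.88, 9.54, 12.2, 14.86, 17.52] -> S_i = 6.88 + 2.66*i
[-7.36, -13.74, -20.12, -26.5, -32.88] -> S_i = -7.36 + -6.38*i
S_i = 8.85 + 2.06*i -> [8.85, 10.91, 12.97, 15.03, 17.09]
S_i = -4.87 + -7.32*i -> [-4.87, -12.19, -19.51, -26.83, -34.15]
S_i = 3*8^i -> [3, 24, 192, 1536, 12288]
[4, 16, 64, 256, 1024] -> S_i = 4*4^i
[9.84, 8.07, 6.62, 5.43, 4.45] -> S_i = 9.84*0.82^i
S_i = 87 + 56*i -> [87, 143, 199, 255, 311]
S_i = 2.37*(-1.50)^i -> [2.37, -3.56, 5.33, -8.0, 12.0]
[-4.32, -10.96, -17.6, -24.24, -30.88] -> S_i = -4.32 + -6.64*i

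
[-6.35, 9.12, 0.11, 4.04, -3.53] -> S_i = Random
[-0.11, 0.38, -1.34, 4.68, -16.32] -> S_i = -0.11*(-3.49)^i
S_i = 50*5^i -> [50, 250, 1250, 6250, 31250]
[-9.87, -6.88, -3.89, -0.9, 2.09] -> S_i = -9.87 + 2.99*i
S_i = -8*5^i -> [-8, -40, -200, -1000, -5000]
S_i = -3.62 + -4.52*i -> [-3.62, -8.14, -12.66, -17.18, -21.7]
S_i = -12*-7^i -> [-12, 84, -588, 4116, -28812]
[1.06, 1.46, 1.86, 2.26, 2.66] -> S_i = 1.06 + 0.40*i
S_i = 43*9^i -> [43, 387, 3483, 31347, 282123]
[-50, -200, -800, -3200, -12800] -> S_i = -50*4^i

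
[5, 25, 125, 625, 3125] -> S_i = 5*5^i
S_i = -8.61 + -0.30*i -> [-8.61, -8.91, -9.21, -9.51, -9.81]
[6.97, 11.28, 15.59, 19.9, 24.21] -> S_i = 6.97 + 4.31*i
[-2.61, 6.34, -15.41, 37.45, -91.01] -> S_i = -2.61*(-2.43)^i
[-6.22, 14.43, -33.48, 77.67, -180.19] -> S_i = -6.22*(-2.32)^i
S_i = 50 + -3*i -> [50, 47, 44, 41, 38]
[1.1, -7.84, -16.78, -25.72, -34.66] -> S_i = 1.10 + -8.94*i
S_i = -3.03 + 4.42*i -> [-3.03, 1.39, 5.81, 10.23, 14.65]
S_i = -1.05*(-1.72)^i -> [-1.05, 1.81, -3.11, 5.34, -9.19]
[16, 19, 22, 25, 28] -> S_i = 16 + 3*i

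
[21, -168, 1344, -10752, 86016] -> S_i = 21*-8^i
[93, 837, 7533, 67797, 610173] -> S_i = 93*9^i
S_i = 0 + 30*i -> [0, 30, 60, 90, 120]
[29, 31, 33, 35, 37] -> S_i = 29 + 2*i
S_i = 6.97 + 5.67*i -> [6.97, 12.64, 18.31, 23.98, 29.65]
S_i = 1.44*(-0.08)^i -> [1.44, -0.12, 0.01, -0.0, 0.0]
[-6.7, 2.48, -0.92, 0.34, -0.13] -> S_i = -6.70*(-0.37)^i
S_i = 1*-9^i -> [1, -9, 81, -729, 6561]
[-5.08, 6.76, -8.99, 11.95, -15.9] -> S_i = -5.08*(-1.33)^i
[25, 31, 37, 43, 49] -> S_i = 25 + 6*i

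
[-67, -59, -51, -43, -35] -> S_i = -67 + 8*i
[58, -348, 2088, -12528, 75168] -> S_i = 58*-6^i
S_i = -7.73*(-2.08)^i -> [-7.73, 16.08, -33.44, 69.56, -144.69]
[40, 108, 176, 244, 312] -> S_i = 40 + 68*i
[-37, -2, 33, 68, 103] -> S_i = -37 + 35*i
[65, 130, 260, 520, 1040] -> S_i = 65*2^i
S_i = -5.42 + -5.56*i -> [-5.42, -10.98, -16.54, -22.1, -27.66]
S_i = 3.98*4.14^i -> [3.98, 16.48, 68.22, 282.41, 1169.19]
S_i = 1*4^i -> [1, 4, 16, 64, 256]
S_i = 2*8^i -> [2, 16, 128, 1024, 8192]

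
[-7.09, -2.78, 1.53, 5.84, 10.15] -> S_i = -7.09 + 4.31*i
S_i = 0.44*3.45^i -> [0.44, 1.52, 5.24, 18.07, 62.33]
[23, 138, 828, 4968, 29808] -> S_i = 23*6^i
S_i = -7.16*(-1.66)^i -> [-7.16, 11.89, -19.73, 32.75, -54.37]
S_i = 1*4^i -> [1, 4, 16, 64, 256]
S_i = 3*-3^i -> [3, -9, 27, -81, 243]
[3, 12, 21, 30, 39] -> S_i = 3 + 9*i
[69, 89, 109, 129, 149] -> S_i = 69 + 20*i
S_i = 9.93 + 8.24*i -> [9.93, 18.17, 26.41, 34.65, 42.89]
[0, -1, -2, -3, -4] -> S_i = 0 + -1*i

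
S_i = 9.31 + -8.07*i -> [9.31, 1.24, -6.83, -14.9, -22.97]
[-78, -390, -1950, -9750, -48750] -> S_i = -78*5^i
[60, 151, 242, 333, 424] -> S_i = 60 + 91*i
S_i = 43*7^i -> [43, 301, 2107, 14749, 103243]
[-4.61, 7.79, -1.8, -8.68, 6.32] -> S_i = Random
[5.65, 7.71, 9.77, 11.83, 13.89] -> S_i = 5.65 + 2.06*i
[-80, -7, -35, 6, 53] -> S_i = Random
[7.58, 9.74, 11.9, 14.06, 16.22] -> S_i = 7.58 + 2.16*i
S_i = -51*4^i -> [-51, -204, -816, -3264, -13056]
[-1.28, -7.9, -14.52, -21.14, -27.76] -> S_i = -1.28 + -6.62*i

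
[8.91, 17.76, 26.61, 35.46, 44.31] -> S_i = 8.91 + 8.85*i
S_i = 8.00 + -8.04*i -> [8.0, -0.04, -8.08, -16.12, -24.16]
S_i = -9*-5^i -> [-9, 45, -225, 1125, -5625]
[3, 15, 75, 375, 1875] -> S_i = 3*5^i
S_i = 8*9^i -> [8, 72, 648, 5832, 52488]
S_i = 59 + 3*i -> [59, 62, 65, 68, 71]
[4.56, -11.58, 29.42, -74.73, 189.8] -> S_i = 4.56*(-2.54)^i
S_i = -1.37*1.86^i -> [-1.37, -2.55, -4.74, -8.82, -16.4]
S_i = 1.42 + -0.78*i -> [1.42, 0.64, -0.14, -0.92, -1.7]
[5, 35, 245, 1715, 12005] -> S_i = 5*7^i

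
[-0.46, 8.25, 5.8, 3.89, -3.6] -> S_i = Random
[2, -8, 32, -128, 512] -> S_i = 2*-4^i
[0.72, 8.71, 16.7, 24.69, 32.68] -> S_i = 0.72 + 7.99*i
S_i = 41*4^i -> [41, 164, 656, 2624, 10496]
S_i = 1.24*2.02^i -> [1.24, 2.5, 5.06, 10.22, 20.65]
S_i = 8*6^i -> [8, 48, 288, 1728, 10368]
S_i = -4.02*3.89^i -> [-4.02, -15.64, -60.83, -236.63, -920.5]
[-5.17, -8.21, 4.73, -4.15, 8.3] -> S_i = Random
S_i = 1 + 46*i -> [1, 47, 93, 139, 185]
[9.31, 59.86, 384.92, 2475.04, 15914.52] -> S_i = 9.31*6.43^i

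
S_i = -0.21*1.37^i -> [-0.21, -0.29, -0.39, -0.54, -0.74]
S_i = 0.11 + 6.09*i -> [0.11, 6.2, 12.29, 18.38, 24.47]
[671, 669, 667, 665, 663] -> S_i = 671 + -2*i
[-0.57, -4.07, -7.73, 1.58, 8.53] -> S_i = Random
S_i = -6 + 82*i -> [-6, 76, 158, 240, 322]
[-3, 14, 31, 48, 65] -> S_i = -3 + 17*i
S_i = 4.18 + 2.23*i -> [4.18, 6.41, 8.64, 10.87, 13.1]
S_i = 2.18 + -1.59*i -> [2.18, 0.59, -1.0, -2.59, -4.18]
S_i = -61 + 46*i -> [-61, -15, 31, 77, 123]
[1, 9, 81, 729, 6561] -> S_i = 1*9^i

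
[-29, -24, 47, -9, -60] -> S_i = Random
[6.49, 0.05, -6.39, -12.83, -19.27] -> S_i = 6.49 + -6.44*i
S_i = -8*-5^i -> [-8, 40, -200, 1000, -5000]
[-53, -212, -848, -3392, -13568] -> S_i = -53*4^i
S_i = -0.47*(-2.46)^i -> [-0.47, 1.16, -2.84, 7.0, -17.21]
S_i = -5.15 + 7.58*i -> [-5.15, 2.43, 10.01, 17.59, 25.17]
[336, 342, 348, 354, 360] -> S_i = 336 + 6*i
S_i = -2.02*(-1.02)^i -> [-2.02, 2.06, -2.1, 2.14, -2.19]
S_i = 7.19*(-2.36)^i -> [7.19, -16.97, 40.05, -94.51, 223.04]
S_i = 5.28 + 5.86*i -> [5.28, 11.14, 17.0, 22.86, 28.72]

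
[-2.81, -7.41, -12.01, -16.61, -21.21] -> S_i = -2.81 + -4.60*i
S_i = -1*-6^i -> [-1, 6, -36, 216, -1296]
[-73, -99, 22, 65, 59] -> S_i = Random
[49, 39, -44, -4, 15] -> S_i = Random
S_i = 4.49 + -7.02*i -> [4.49, -2.53, -9.55, -16.57, -23.59]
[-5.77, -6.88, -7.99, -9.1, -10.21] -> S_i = -5.77 + -1.11*i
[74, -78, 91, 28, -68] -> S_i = Random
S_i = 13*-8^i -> [13, -104, 832, -6656, 53248]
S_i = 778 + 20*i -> [778, 798, 818, 838, 858]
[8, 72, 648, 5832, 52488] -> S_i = 8*9^i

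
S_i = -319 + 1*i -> [-319, -318, -317, -316, -315]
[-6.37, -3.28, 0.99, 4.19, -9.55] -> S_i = Random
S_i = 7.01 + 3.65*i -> [7.01, 10.66, 14.31, 17.96, 21.61]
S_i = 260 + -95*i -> [260, 165, 70, -25, -120]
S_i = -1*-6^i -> [-1, 6, -36, 216, -1296]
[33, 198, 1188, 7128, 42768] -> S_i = 33*6^i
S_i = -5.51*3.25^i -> [-5.51, -17.91, -58.2, -189.15, -614.73]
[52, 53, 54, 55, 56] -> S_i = 52 + 1*i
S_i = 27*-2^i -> [27, -54, 108, -216, 432]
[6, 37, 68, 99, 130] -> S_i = 6 + 31*i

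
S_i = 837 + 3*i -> [837, 840, 843, 846, 849]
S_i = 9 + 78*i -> [9, 87, 165, 243, 321]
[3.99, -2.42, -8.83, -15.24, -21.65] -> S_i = 3.99 + -6.41*i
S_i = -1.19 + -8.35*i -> [-1.19, -9.54, -17.89, -26.24, -34.59]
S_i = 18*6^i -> [18, 108, 648, 3888, 23328]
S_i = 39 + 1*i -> [39, 40, 41, 42, 43]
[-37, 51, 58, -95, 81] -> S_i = Random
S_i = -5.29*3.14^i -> [-5.29, -16.61, -52.16, -163.77, -514.25]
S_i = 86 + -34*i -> [86, 52, 18, -16, -50]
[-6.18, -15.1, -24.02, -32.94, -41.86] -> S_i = -6.18 + -8.92*i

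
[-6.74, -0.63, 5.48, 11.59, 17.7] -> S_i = -6.74 + 6.11*i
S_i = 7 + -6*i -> [7, 1, -5, -11, -17]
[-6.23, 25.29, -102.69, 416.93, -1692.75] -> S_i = -6.23*(-4.06)^i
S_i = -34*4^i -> [-34, -136, -544, -2176, -8704]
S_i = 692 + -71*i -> [692, 621, 550, 479, 408]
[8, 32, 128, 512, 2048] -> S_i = 8*4^i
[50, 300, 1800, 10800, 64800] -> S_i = 50*6^i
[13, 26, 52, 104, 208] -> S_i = 13*2^i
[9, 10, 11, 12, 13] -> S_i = 9 + 1*i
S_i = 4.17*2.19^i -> [4.17, 9.13, 20.0, 43.8, 95.92]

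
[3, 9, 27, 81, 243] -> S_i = 3*3^i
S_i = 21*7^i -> [21, 147, 1029, 7203, 50421]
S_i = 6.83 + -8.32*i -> [6.83, -1.49, -9.81, -18.13, -26.45]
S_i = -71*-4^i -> [-71, 284, -1136, 4544, -18176]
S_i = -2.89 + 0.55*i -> [-2.89, -2.34, -1.79, -1.24, -0.69]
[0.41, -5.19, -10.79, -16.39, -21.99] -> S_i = 0.41 + -5.60*i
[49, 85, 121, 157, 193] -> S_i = 49 + 36*i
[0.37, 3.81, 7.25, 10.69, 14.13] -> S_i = 0.37 + 3.44*i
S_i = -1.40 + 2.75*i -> [-1.4, 1.35, 4.1, 6.85, 9.6]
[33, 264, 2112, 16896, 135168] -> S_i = 33*8^i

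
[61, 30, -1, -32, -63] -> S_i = 61 + -31*i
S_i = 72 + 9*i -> [72, 81, 90, 99, 108]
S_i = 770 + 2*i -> [770, 772, 774, 776, 778]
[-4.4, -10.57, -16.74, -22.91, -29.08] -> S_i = -4.40 + -6.17*i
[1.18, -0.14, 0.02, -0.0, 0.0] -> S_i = 1.18*(-0.12)^i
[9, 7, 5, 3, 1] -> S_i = 9 + -2*i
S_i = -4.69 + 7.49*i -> [-4.69, 2.8, 10.29, 17.78, 25.27]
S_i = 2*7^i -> [2, 14, 98, 686, 4802]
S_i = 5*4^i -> [5, 20, 80, 320, 1280]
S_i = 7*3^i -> [7, 21, 63, 189, 567]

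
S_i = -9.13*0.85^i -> [-9.13, -7.76, -6.6, -5.61, -4.77]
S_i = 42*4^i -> [42, 168, 672, 2688, 10752]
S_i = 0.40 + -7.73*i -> [0.4, -7.33, -15.06, -22.79, -30.52]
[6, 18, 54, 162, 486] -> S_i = 6*3^i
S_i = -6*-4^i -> [-6, 24, -96, 384, -1536]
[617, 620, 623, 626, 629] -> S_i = 617 + 3*i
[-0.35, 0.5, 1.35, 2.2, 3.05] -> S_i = -0.35 + 0.85*i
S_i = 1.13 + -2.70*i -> [1.13, -1.57, -4.27, -6.97, -9.67]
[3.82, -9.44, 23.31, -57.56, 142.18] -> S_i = 3.82*(-2.47)^i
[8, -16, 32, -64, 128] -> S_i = 8*-2^i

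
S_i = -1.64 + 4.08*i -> [-1.64, 2.44, 6.52, 10.6, 14.68]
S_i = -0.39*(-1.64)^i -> [-0.39, 0.64, -1.05, 1.72, -2.82]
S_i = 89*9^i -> [89, 801, 7209, 64881, 583929]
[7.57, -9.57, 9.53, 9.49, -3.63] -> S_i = Random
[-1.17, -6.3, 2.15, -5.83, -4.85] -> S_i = Random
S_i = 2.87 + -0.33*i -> [2.87, 2.54, 2.21, 1.88, 1.55]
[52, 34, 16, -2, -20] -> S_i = 52 + -18*i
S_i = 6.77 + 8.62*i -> [6.77, 15.39, 24.01, 32.63, 41.25]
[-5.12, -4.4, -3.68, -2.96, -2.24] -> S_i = -5.12 + 0.72*i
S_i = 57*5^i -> [57, 285, 1425, 7125, 35625]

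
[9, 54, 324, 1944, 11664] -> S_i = 9*6^i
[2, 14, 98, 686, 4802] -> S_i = 2*7^i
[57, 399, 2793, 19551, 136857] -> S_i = 57*7^i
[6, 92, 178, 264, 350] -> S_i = 6 + 86*i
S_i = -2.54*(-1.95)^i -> [-2.54, 4.95, -9.66, 18.83, -36.73]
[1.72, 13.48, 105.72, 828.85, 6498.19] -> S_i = 1.72*7.84^i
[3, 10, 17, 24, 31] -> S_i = 3 + 7*i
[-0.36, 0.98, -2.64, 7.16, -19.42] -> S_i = -0.36*(-2.71)^i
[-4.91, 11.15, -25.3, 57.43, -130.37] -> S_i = -4.91*(-2.27)^i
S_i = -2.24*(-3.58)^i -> [-2.24, 8.02, -28.71, 102.78, -367.94]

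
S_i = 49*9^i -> [49, 441, 3969, 35721, 321489]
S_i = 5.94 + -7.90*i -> [5.94, -1.96, -9.86, -17.76, -25.66]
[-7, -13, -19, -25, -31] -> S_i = -7 + -6*i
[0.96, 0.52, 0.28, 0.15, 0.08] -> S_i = 0.96*0.54^i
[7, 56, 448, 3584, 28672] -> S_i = 7*8^i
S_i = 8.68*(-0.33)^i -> [8.68, -2.86, 0.95, -0.31, 0.1]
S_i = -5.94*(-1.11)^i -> [-5.94, 6.59, -7.32, 8.12, -9.02]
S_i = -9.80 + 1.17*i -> [-9.8, -8.63, -7.46, -6.29, -5.12]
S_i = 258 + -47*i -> [258, 211, 164, 117, 70]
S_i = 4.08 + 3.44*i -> [4.08, 7.52, 10.96, 14.4, 17.84]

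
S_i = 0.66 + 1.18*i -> [0.66, 1.84, 3.02, 4.2, 5.38]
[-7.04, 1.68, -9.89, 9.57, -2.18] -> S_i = Random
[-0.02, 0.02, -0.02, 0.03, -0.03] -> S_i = -0.02*(-1.08)^i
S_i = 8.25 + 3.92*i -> [8.25, 12.17, 16.09, 20.01, 23.93]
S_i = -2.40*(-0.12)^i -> [-2.4, 0.29, -0.03, 0.0, -0.0]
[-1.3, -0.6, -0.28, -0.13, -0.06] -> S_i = -1.30*0.46^i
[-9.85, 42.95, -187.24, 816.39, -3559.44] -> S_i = -9.85*(-4.36)^i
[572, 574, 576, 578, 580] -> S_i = 572 + 2*i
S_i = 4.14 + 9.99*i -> [4.14, 14.13, 24.12, 34.11, 44.1]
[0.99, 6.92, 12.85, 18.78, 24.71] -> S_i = 0.99 + 5.93*i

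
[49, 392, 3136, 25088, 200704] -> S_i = 49*8^i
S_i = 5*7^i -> [5, 35, 245, 1715, 12005]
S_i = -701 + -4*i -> [-701, -705, -709, -713, -717]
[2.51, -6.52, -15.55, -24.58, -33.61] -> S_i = 2.51 + -9.03*i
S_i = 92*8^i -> [92, 736, 5888, 47104, 376832]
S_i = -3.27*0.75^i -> [-3.27, -2.45, -1.84, -1.38, -1.03]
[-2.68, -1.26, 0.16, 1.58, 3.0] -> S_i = -2.68 + 1.42*i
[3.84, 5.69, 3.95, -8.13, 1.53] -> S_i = Random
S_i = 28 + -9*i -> [28, 19, 10, 1, -8]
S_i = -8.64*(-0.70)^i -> [-8.64, 6.05, -4.23, 2.96, -2.07]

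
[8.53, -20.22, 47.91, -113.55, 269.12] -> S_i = 8.53*(-2.37)^i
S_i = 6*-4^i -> [6, -24, 96, -384, 1536]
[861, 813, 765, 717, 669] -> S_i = 861 + -48*i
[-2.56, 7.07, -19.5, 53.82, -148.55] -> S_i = -2.56*(-2.76)^i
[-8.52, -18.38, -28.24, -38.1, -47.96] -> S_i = -8.52 + -9.86*i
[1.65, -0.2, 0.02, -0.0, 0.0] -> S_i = 1.65*(-0.12)^i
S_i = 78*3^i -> [78, 234, 702, 2106, 6318]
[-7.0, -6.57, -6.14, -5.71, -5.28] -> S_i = -7.00 + 0.43*i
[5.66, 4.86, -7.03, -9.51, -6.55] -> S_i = Random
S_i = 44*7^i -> [44, 308, 2156, 15092, 105644]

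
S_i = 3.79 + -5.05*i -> [3.79, -1.26, -6.31, -11.36, -16.41]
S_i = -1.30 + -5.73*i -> [-1.3, -7.03, -12.76, -18.49, -24.22]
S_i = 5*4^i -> [5, 20, 80, 320, 1280]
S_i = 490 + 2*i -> [490, 492, 494, 496, 498]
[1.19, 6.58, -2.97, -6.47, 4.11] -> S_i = Random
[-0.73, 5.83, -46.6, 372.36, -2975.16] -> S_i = -0.73*(-7.99)^i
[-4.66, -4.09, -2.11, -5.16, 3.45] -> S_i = Random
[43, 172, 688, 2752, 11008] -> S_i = 43*4^i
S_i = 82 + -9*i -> [82, 73, 64, 55, 46]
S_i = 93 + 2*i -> [93, 95, 97, 99, 101]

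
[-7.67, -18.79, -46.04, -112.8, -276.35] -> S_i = -7.67*2.45^i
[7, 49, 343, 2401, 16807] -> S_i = 7*7^i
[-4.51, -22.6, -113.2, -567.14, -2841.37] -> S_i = -4.51*5.01^i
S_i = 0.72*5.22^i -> [0.72, 3.76, 19.62, 102.41, 534.58]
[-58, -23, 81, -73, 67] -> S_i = Random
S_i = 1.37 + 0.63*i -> [1.37, 2.0, 2.63, 3.26, 3.89]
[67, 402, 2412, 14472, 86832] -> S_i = 67*6^i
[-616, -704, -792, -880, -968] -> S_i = -616 + -88*i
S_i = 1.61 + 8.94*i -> [1.61, 10.55, 19.49, 28.43, 37.37]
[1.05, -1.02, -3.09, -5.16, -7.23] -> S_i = 1.05 + -2.07*i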